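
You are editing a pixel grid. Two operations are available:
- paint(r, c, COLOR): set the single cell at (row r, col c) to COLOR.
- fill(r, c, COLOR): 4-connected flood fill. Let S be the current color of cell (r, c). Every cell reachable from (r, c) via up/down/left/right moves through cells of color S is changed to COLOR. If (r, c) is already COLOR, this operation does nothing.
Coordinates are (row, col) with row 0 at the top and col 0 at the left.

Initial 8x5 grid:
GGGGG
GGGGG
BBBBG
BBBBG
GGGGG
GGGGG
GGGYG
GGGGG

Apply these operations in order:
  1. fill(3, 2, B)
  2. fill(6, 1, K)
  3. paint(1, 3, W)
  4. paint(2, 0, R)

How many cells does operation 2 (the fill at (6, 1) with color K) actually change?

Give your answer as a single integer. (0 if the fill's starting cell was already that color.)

Answer: 31

Derivation:
After op 1 fill(3,2,B) [0 cells changed]:
GGGGG
GGGGG
BBBBG
BBBBG
GGGGG
GGGGG
GGGYG
GGGGG
After op 2 fill(6,1,K) [31 cells changed]:
KKKKK
KKKKK
BBBBK
BBBBK
KKKKK
KKKKK
KKKYK
KKKKK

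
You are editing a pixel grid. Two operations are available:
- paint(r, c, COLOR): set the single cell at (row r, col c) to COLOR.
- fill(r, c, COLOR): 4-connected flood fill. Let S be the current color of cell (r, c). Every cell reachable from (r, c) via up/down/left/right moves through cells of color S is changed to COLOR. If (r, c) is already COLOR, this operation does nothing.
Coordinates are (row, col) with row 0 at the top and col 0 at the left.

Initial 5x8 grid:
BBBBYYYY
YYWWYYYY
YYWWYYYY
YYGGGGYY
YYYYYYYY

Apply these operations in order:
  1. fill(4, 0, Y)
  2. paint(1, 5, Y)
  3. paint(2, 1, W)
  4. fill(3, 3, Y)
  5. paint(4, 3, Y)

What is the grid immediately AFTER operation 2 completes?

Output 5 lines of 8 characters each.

Answer: BBBBYYYY
YYWWYYYY
YYWWYYYY
YYGGGGYY
YYYYYYYY

Derivation:
After op 1 fill(4,0,Y) [0 cells changed]:
BBBBYYYY
YYWWYYYY
YYWWYYYY
YYGGGGYY
YYYYYYYY
After op 2 paint(1,5,Y):
BBBBYYYY
YYWWYYYY
YYWWYYYY
YYGGGGYY
YYYYYYYY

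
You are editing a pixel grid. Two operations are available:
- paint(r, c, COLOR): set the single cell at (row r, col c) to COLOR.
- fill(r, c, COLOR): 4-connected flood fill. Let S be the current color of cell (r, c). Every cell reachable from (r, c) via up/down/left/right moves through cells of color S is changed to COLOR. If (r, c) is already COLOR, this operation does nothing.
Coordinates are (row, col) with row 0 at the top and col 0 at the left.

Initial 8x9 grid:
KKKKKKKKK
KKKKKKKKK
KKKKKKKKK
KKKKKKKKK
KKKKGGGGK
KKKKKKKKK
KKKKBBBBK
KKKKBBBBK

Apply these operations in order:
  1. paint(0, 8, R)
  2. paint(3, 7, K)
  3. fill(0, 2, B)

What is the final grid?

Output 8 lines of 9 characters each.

After op 1 paint(0,8,R):
KKKKKKKKR
KKKKKKKKK
KKKKKKKKK
KKKKKKKKK
KKKKGGGGK
KKKKKKKKK
KKKKBBBBK
KKKKBBBBK
After op 2 paint(3,7,K):
KKKKKKKKR
KKKKKKKKK
KKKKKKKKK
KKKKKKKKK
KKKKGGGGK
KKKKKKKKK
KKKKBBBBK
KKKKBBBBK
After op 3 fill(0,2,B) [59 cells changed]:
BBBBBBBBR
BBBBBBBBB
BBBBBBBBB
BBBBBBBBB
BBBBGGGGB
BBBBBBBBB
BBBBBBBBB
BBBBBBBBB

Answer: BBBBBBBBR
BBBBBBBBB
BBBBBBBBB
BBBBBBBBB
BBBBGGGGB
BBBBBBBBB
BBBBBBBBB
BBBBBBBBB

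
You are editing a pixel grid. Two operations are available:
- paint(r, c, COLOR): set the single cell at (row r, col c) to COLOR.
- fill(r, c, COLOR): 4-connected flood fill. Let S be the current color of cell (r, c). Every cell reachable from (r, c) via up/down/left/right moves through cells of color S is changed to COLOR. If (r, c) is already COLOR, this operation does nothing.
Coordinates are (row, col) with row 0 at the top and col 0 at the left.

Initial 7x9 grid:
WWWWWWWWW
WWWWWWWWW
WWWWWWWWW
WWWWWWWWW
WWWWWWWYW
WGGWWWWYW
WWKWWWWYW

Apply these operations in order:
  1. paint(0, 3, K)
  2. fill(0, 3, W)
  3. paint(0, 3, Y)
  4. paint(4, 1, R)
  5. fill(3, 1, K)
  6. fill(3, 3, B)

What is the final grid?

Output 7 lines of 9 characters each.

Answer: BBBYBBBBB
BBBBBBBBB
BBBBBBBBB
BBBBBBBBB
BRBBBBBYB
BGGBBBBYB
BBBBBBBYB

Derivation:
After op 1 paint(0,3,K):
WWWKWWWWW
WWWWWWWWW
WWWWWWWWW
WWWWWWWWW
WWWWWWWYW
WGGWWWWYW
WWKWWWWYW
After op 2 fill(0,3,W) [1 cells changed]:
WWWWWWWWW
WWWWWWWWW
WWWWWWWWW
WWWWWWWWW
WWWWWWWYW
WGGWWWWYW
WWKWWWWYW
After op 3 paint(0,3,Y):
WWWYWWWWW
WWWWWWWWW
WWWWWWWWW
WWWWWWWWW
WWWWWWWYW
WGGWWWWYW
WWKWWWWYW
After op 4 paint(4,1,R):
WWWYWWWWW
WWWWWWWWW
WWWWWWWWW
WWWWWWWWW
WRWWWWWYW
WGGWWWWYW
WWKWWWWYW
After op 5 fill(3,1,K) [55 cells changed]:
KKKYKKKKK
KKKKKKKKK
KKKKKKKKK
KKKKKKKKK
KRKKKKKYK
KGGKKKKYK
KKKKKKKYK
After op 6 fill(3,3,B) [56 cells changed]:
BBBYBBBBB
BBBBBBBBB
BBBBBBBBB
BBBBBBBBB
BRBBBBBYB
BGGBBBBYB
BBBBBBBYB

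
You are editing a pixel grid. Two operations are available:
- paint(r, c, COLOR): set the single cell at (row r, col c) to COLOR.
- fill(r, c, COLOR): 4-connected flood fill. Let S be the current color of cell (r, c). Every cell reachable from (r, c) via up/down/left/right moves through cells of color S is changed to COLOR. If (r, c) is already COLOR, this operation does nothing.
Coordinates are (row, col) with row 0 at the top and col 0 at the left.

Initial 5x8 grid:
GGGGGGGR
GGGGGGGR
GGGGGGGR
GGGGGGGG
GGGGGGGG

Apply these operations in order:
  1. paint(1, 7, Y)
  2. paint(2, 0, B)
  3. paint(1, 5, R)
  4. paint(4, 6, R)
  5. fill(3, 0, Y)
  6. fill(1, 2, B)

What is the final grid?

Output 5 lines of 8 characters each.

Answer: BBBBBBBR
BBBBBRBB
BBBBBBBR
BBBBBBBB
BBBBBBRB

Derivation:
After op 1 paint(1,7,Y):
GGGGGGGR
GGGGGGGY
GGGGGGGR
GGGGGGGG
GGGGGGGG
After op 2 paint(2,0,B):
GGGGGGGR
GGGGGGGY
BGGGGGGR
GGGGGGGG
GGGGGGGG
After op 3 paint(1,5,R):
GGGGGGGR
GGGGGRGY
BGGGGGGR
GGGGGGGG
GGGGGGGG
After op 4 paint(4,6,R):
GGGGGGGR
GGGGGRGY
BGGGGGGR
GGGGGGGG
GGGGGGRG
After op 5 fill(3,0,Y) [34 cells changed]:
YYYYYYYR
YYYYYRYY
BYYYYYYR
YYYYYYYY
YYYYYYRY
After op 6 fill(1,2,B) [35 cells changed]:
BBBBBBBR
BBBBBRBB
BBBBBBBR
BBBBBBBB
BBBBBBRB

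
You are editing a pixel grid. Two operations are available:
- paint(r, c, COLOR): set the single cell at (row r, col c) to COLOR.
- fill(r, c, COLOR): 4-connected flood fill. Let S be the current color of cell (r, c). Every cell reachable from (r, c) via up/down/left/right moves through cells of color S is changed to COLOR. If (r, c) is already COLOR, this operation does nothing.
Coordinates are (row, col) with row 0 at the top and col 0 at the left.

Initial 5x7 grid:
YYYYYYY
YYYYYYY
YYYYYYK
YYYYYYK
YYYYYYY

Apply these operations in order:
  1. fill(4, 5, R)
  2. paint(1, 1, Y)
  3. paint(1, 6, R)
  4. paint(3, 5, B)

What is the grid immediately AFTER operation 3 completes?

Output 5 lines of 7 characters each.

After op 1 fill(4,5,R) [33 cells changed]:
RRRRRRR
RRRRRRR
RRRRRRK
RRRRRRK
RRRRRRR
After op 2 paint(1,1,Y):
RRRRRRR
RYRRRRR
RRRRRRK
RRRRRRK
RRRRRRR
After op 3 paint(1,6,R):
RRRRRRR
RYRRRRR
RRRRRRK
RRRRRRK
RRRRRRR

Answer: RRRRRRR
RYRRRRR
RRRRRRK
RRRRRRK
RRRRRRR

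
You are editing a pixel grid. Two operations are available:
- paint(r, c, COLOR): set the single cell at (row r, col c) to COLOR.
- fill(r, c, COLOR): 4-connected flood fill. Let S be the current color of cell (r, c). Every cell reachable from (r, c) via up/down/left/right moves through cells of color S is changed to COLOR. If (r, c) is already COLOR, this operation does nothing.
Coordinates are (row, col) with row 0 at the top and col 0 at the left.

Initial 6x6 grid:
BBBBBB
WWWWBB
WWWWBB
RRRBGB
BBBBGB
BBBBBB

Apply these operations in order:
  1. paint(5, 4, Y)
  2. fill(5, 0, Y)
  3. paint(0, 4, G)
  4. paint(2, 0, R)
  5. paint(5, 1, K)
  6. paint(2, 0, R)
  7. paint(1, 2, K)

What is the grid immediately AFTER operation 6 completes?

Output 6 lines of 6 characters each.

Answer: BBBBGB
WWWWBB
RWWWBB
RRRYGB
YYYYGB
YKYYYB

Derivation:
After op 1 paint(5,4,Y):
BBBBBB
WWWWBB
WWWWBB
RRRBGB
BBBBGB
BBBBYB
After op 2 fill(5,0,Y) [9 cells changed]:
BBBBBB
WWWWBB
WWWWBB
RRRYGB
YYYYGB
YYYYYB
After op 3 paint(0,4,G):
BBBBGB
WWWWBB
WWWWBB
RRRYGB
YYYYGB
YYYYYB
After op 4 paint(2,0,R):
BBBBGB
WWWWBB
RWWWBB
RRRYGB
YYYYGB
YYYYYB
After op 5 paint(5,1,K):
BBBBGB
WWWWBB
RWWWBB
RRRYGB
YYYYGB
YKYYYB
After op 6 paint(2,0,R):
BBBBGB
WWWWBB
RWWWBB
RRRYGB
YYYYGB
YKYYYB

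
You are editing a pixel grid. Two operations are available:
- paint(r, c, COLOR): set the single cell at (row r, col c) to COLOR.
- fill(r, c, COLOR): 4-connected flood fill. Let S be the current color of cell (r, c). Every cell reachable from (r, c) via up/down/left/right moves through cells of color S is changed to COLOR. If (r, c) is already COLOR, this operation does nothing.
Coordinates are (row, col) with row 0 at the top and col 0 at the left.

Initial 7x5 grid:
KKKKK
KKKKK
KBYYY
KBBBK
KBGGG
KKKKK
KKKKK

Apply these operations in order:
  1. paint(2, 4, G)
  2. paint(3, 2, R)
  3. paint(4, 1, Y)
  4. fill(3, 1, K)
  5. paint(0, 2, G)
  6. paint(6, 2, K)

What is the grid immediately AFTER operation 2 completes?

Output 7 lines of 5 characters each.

Answer: KKKKK
KKKKK
KBYYG
KBRBK
KBGGG
KKKKK
KKKKK

Derivation:
After op 1 paint(2,4,G):
KKKKK
KKKKK
KBYYG
KBBBK
KBGGG
KKKKK
KKKKK
After op 2 paint(3,2,R):
KKKKK
KKKKK
KBYYG
KBRBK
KBGGG
KKKKK
KKKKK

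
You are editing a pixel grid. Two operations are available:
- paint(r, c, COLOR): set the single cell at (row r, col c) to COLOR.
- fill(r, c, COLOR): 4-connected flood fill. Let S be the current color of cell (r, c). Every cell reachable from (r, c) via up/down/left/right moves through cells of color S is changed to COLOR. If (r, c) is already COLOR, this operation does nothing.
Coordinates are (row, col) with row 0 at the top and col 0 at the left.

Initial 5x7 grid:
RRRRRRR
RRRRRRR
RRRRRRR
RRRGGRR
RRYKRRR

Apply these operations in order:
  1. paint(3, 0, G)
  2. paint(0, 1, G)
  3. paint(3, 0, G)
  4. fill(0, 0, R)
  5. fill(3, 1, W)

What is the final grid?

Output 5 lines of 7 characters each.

After op 1 paint(3,0,G):
RRRRRRR
RRRRRRR
RRRRRRR
GRRGGRR
RRYKRRR
After op 2 paint(0,1,G):
RGRRRRR
RRRRRRR
RRRRRRR
GRRGGRR
RRYKRRR
After op 3 paint(3,0,G):
RGRRRRR
RRRRRRR
RRRRRRR
GRRGGRR
RRYKRRR
After op 4 fill(0,0,R) [0 cells changed]:
RGRRRRR
RRRRRRR
RRRRRRR
GRRGGRR
RRYKRRR
After op 5 fill(3,1,W) [29 cells changed]:
WGWWWWW
WWWWWWW
WWWWWWW
GWWGGWW
WWYKWWW

Answer: WGWWWWW
WWWWWWW
WWWWWWW
GWWGGWW
WWYKWWW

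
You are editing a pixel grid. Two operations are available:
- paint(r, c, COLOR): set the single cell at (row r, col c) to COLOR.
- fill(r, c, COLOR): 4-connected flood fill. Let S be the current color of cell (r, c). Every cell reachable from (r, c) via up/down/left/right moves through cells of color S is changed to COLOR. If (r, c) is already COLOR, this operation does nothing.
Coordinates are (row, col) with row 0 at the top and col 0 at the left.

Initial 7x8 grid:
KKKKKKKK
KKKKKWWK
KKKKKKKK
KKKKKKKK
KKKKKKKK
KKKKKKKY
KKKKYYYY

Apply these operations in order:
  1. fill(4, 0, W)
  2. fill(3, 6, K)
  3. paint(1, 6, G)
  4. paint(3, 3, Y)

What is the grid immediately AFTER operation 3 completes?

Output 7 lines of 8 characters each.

Answer: KKKKKKKK
KKKKKKGK
KKKKKKKK
KKKKKKKK
KKKKKKKK
KKKKKKKY
KKKKYYYY

Derivation:
After op 1 fill(4,0,W) [49 cells changed]:
WWWWWWWW
WWWWWWWW
WWWWWWWW
WWWWWWWW
WWWWWWWW
WWWWWWWY
WWWWYYYY
After op 2 fill(3,6,K) [51 cells changed]:
KKKKKKKK
KKKKKKKK
KKKKKKKK
KKKKKKKK
KKKKKKKK
KKKKKKKY
KKKKYYYY
After op 3 paint(1,6,G):
KKKKKKKK
KKKKKKGK
KKKKKKKK
KKKKKKKK
KKKKKKKK
KKKKKKKY
KKKKYYYY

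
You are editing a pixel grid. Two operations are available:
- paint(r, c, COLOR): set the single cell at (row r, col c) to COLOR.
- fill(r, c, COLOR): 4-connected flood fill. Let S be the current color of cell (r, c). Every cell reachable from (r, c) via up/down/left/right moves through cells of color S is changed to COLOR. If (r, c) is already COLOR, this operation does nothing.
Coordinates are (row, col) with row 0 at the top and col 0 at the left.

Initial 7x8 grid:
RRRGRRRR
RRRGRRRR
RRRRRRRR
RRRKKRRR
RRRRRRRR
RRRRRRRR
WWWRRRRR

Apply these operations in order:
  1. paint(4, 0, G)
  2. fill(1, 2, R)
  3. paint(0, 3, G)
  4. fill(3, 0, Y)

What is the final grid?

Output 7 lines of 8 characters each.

After op 1 paint(4,0,G):
RRRGRRRR
RRRGRRRR
RRRRRRRR
RRRKKRRR
GRRRRRRR
RRRRRRRR
WWWRRRRR
After op 2 fill(1,2,R) [0 cells changed]:
RRRGRRRR
RRRGRRRR
RRRRRRRR
RRRKKRRR
GRRRRRRR
RRRRRRRR
WWWRRRRR
After op 3 paint(0,3,G):
RRRGRRRR
RRRGRRRR
RRRRRRRR
RRRKKRRR
GRRRRRRR
RRRRRRRR
WWWRRRRR
After op 4 fill(3,0,Y) [48 cells changed]:
YYYGYYYY
YYYGYYYY
YYYYYYYY
YYYKKYYY
GYYYYYYY
YYYYYYYY
WWWYYYYY

Answer: YYYGYYYY
YYYGYYYY
YYYYYYYY
YYYKKYYY
GYYYYYYY
YYYYYYYY
WWWYYYYY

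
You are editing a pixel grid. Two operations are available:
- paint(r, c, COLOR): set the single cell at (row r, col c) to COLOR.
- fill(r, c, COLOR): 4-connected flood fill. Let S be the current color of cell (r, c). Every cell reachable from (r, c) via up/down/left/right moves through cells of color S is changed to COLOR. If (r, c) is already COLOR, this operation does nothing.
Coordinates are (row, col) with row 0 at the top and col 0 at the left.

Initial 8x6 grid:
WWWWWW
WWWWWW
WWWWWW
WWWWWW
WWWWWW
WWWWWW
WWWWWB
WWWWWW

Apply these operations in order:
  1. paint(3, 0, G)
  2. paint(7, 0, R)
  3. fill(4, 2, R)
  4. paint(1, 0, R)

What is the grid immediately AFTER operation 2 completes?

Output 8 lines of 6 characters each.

Answer: WWWWWW
WWWWWW
WWWWWW
GWWWWW
WWWWWW
WWWWWW
WWWWWB
RWWWWW

Derivation:
After op 1 paint(3,0,G):
WWWWWW
WWWWWW
WWWWWW
GWWWWW
WWWWWW
WWWWWW
WWWWWB
WWWWWW
After op 2 paint(7,0,R):
WWWWWW
WWWWWW
WWWWWW
GWWWWW
WWWWWW
WWWWWW
WWWWWB
RWWWWW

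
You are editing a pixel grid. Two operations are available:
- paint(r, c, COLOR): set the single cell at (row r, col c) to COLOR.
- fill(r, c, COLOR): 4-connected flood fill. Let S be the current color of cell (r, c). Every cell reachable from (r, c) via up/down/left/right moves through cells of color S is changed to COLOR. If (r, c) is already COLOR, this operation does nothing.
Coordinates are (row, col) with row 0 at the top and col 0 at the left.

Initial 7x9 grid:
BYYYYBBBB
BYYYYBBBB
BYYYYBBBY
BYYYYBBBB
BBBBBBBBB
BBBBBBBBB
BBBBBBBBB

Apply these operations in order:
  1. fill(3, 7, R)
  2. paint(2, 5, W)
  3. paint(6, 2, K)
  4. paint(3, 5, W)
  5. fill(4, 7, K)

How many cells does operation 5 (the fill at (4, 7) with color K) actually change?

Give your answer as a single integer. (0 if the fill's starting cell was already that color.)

Answer: 43

Derivation:
After op 1 fill(3,7,R) [46 cells changed]:
RYYYYRRRR
RYYYYRRRR
RYYYYRRRY
RYYYYRRRR
RRRRRRRRR
RRRRRRRRR
RRRRRRRRR
After op 2 paint(2,5,W):
RYYYYRRRR
RYYYYRRRR
RYYYYWRRY
RYYYYRRRR
RRRRRRRRR
RRRRRRRRR
RRRRRRRRR
After op 3 paint(6,2,K):
RYYYYRRRR
RYYYYRRRR
RYYYYWRRY
RYYYYRRRR
RRRRRRRRR
RRRRRRRRR
RRKRRRRRR
After op 4 paint(3,5,W):
RYYYYRRRR
RYYYYRRRR
RYYYYWRRY
RYYYYWRRR
RRRRRRRRR
RRRRRRRRR
RRKRRRRRR
After op 5 fill(4,7,K) [43 cells changed]:
KYYYYKKKK
KYYYYKKKK
KYYYYWKKY
KYYYYWKKK
KKKKKKKKK
KKKKKKKKK
KKKKKKKKK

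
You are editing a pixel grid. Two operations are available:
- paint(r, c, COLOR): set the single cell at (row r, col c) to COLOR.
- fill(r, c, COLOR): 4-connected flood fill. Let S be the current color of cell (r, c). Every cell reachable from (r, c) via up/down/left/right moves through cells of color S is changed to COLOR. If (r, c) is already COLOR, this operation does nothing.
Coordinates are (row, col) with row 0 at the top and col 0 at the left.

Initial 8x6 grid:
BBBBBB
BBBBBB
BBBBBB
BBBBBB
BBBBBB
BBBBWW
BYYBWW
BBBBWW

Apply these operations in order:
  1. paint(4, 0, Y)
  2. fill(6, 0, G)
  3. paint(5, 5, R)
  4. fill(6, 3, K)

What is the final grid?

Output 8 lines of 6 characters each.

Answer: KKKKKK
KKKKKK
KKKKKK
KKKKKK
YKKKKK
KKKKWR
KYYKWW
KKKKWW

Derivation:
After op 1 paint(4,0,Y):
BBBBBB
BBBBBB
BBBBBB
BBBBBB
YBBBBB
BBBBWW
BYYBWW
BBBBWW
After op 2 fill(6,0,G) [39 cells changed]:
GGGGGG
GGGGGG
GGGGGG
GGGGGG
YGGGGG
GGGGWW
GYYGWW
GGGGWW
After op 3 paint(5,5,R):
GGGGGG
GGGGGG
GGGGGG
GGGGGG
YGGGGG
GGGGWR
GYYGWW
GGGGWW
After op 4 fill(6,3,K) [39 cells changed]:
KKKKKK
KKKKKK
KKKKKK
KKKKKK
YKKKKK
KKKKWR
KYYKWW
KKKKWW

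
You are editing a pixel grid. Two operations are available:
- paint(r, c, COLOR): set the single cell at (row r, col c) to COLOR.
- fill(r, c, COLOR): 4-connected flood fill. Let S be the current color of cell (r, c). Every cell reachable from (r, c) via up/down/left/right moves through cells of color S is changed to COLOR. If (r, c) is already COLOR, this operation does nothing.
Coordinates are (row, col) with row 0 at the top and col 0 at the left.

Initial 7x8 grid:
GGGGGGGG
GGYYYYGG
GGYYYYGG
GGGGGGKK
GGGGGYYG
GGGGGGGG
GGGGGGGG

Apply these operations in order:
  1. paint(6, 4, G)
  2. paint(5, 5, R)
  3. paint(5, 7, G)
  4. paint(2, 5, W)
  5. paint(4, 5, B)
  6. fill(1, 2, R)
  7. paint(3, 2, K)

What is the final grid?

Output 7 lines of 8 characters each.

Answer: GGGGGGGG
GGRRRRGG
GGRRRWGG
GGKGGGKK
GGGGGBYG
GGGGGRGG
GGGGGGGG

Derivation:
After op 1 paint(6,4,G):
GGGGGGGG
GGYYYYGG
GGYYYYGG
GGGGGGKK
GGGGGYYG
GGGGGGGG
GGGGGGGG
After op 2 paint(5,5,R):
GGGGGGGG
GGYYYYGG
GGYYYYGG
GGGGGGKK
GGGGGYYG
GGGGGRGG
GGGGGGGG
After op 3 paint(5,7,G):
GGGGGGGG
GGYYYYGG
GGYYYYGG
GGGGGGKK
GGGGGYYG
GGGGGRGG
GGGGGGGG
After op 4 paint(2,5,W):
GGGGGGGG
GGYYYYGG
GGYYYWGG
GGGGGGKK
GGGGGYYG
GGGGGRGG
GGGGGGGG
After op 5 paint(4,5,B):
GGGGGGGG
GGYYYYGG
GGYYYWGG
GGGGGGKK
GGGGGBYG
GGGGGRGG
GGGGGGGG
After op 6 fill(1,2,R) [7 cells changed]:
GGGGGGGG
GGRRRRGG
GGRRRWGG
GGGGGGKK
GGGGGBYG
GGGGGRGG
GGGGGGGG
After op 7 paint(3,2,K):
GGGGGGGG
GGRRRRGG
GGRRRWGG
GGKGGGKK
GGGGGBYG
GGGGGRGG
GGGGGGGG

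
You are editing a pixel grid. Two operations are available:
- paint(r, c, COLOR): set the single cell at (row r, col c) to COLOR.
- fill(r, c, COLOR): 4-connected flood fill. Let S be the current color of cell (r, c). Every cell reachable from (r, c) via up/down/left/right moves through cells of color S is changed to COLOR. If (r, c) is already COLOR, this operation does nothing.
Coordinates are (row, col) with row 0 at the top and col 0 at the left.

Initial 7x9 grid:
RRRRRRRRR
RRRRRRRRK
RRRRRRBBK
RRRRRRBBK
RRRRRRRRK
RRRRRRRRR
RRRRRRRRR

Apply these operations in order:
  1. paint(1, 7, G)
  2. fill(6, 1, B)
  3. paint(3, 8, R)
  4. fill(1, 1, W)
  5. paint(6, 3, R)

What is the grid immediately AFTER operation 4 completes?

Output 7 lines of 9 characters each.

After op 1 paint(1,7,G):
RRRRRRRRR
RRRRRRRGK
RRRRRRBBK
RRRRRRBBK
RRRRRRRRK
RRRRRRRRR
RRRRRRRRR
After op 2 fill(6,1,B) [54 cells changed]:
BBBBBBBBB
BBBBBBBGK
BBBBBBBBK
BBBBBBBBK
BBBBBBBBK
BBBBBBBBB
BBBBBBBBB
After op 3 paint(3,8,R):
BBBBBBBBB
BBBBBBBGK
BBBBBBBBK
BBBBBBBBR
BBBBBBBBK
BBBBBBBBB
BBBBBBBBB
After op 4 fill(1,1,W) [58 cells changed]:
WWWWWWWWW
WWWWWWWGK
WWWWWWWWK
WWWWWWWWR
WWWWWWWWK
WWWWWWWWW
WWWWWWWWW

Answer: WWWWWWWWW
WWWWWWWGK
WWWWWWWWK
WWWWWWWWR
WWWWWWWWK
WWWWWWWWW
WWWWWWWWW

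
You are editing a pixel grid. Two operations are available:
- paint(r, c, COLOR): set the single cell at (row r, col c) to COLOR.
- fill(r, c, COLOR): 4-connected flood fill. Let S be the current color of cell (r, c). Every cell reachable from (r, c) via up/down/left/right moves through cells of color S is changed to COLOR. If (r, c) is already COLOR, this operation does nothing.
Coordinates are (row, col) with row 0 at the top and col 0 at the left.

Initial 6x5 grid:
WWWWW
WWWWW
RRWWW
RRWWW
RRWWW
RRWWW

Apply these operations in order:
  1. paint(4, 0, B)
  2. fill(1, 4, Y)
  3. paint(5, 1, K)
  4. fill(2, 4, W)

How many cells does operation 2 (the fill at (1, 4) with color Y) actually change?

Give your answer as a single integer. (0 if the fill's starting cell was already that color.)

After op 1 paint(4,0,B):
WWWWW
WWWWW
RRWWW
RRWWW
BRWWW
RRWWW
After op 2 fill(1,4,Y) [22 cells changed]:
YYYYY
YYYYY
RRYYY
RRYYY
BRYYY
RRYYY

Answer: 22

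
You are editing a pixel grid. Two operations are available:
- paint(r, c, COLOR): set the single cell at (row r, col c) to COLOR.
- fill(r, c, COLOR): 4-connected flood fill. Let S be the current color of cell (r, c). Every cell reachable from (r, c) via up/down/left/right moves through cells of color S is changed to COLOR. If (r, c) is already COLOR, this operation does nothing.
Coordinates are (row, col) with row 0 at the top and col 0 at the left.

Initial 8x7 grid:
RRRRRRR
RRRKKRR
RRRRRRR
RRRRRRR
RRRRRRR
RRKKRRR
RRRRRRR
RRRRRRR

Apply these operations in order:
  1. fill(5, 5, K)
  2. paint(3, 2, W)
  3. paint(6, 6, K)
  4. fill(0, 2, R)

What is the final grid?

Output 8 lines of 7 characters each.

After op 1 fill(5,5,K) [52 cells changed]:
KKKKKKK
KKKKKKK
KKKKKKK
KKKKKKK
KKKKKKK
KKKKKKK
KKKKKKK
KKKKKKK
After op 2 paint(3,2,W):
KKKKKKK
KKKKKKK
KKKKKKK
KKWKKKK
KKKKKKK
KKKKKKK
KKKKKKK
KKKKKKK
After op 3 paint(6,6,K):
KKKKKKK
KKKKKKK
KKKKKKK
KKWKKKK
KKKKKKK
KKKKKKK
KKKKKKK
KKKKKKK
After op 4 fill(0,2,R) [55 cells changed]:
RRRRRRR
RRRRRRR
RRRRRRR
RRWRRRR
RRRRRRR
RRRRRRR
RRRRRRR
RRRRRRR

Answer: RRRRRRR
RRRRRRR
RRRRRRR
RRWRRRR
RRRRRRR
RRRRRRR
RRRRRRR
RRRRRRR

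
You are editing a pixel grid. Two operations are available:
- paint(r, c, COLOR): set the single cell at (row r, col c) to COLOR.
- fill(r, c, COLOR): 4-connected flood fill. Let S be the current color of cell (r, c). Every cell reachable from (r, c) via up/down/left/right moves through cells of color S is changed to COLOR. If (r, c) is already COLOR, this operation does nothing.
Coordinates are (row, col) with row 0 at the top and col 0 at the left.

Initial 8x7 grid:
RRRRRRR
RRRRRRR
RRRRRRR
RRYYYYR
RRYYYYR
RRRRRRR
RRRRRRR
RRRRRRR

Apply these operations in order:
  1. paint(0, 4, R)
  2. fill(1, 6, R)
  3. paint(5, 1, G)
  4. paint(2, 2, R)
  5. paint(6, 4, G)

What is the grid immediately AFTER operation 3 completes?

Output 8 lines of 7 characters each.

After op 1 paint(0,4,R):
RRRRRRR
RRRRRRR
RRRRRRR
RRYYYYR
RRYYYYR
RRRRRRR
RRRRRRR
RRRRRRR
After op 2 fill(1,6,R) [0 cells changed]:
RRRRRRR
RRRRRRR
RRRRRRR
RRYYYYR
RRYYYYR
RRRRRRR
RRRRRRR
RRRRRRR
After op 3 paint(5,1,G):
RRRRRRR
RRRRRRR
RRRRRRR
RRYYYYR
RRYYYYR
RGRRRRR
RRRRRRR
RRRRRRR

Answer: RRRRRRR
RRRRRRR
RRRRRRR
RRYYYYR
RRYYYYR
RGRRRRR
RRRRRRR
RRRRRRR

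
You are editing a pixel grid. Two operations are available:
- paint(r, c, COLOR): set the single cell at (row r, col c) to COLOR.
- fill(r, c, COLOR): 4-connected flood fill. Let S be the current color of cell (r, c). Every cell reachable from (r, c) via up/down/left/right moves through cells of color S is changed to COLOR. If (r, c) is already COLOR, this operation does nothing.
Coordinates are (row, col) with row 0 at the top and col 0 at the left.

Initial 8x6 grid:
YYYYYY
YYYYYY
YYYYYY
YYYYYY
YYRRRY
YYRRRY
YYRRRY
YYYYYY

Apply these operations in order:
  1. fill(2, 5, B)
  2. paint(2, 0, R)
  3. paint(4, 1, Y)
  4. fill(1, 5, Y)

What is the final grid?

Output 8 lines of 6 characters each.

After op 1 fill(2,5,B) [39 cells changed]:
BBBBBB
BBBBBB
BBBBBB
BBBBBB
BBRRRB
BBRRRB
BBRRRB
BBBBBB
After op 2 paint(2,0,R):
BBBBBB
BBBBBB
RBBBBB
BBBBBB
BBRRRB
BBRRRB
BBRRRB
BBBBBB
After op 3 paint(4,1,Y):
BBBBBB
BBBBBB
RBBBBB
BBBBBB
BYRRRB
BBRRRB
BBRRRB
BBBBBB
After op 4 fill(1,5,Y) [37 cells changed]:
YYYYYY
YYYYYY
RYYYYY
YYYYYY
YYRRRY
YYRRRY
YYRRRY
YYYYYY

Answer: YYYYYY
YYYYYY
RYYYYY
YYYYYY
YYRRRY
YYRRRY
YYRRRY
YYYYYY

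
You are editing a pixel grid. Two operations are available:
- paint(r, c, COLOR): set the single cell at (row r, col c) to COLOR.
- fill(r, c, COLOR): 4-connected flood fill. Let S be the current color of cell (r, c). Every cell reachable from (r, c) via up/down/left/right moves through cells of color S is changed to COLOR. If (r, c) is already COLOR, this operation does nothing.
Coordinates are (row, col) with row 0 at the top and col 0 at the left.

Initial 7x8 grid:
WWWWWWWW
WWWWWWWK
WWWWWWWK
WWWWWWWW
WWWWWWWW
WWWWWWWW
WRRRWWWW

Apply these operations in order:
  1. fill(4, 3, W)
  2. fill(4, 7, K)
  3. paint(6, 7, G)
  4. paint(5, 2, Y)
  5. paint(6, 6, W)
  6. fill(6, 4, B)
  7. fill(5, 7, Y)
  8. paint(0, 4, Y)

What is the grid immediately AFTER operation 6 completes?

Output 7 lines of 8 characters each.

Answer: BBBBBBBB
BBBBBBBB
BBBBBBBB
BBBBBBBB
BBBBBBBB
BBYBBBBB
BRRRBBWG

Derivation:
After op 1 fill(4,3,W) [0 cells changed]:
WWWWWWWW
WWWWWWWK
WWWWWWWK
WWWWWWWW
WWWWWWWW
WWWWWWWW
WRRRWWWW
After op 2 fill(4,7,K) [51 cells changed]:
KKKKKKKK
KKKKKKKK
KKKKKKKK
KKKKKKKK
KKKKKKKK
KKKKKKKK
KRRRKKKK
After op 3 paint(6,7,G):
KKKKKKKK
KKKKKKKK
KKKKKKKK
KKKKKKKK
KKKKKKKK
KKKKKKKK
KRRRKKKG
After op 4 paint(5,2,Y):
KKKKKKKK
KKKKKKKK
KKKKKKKK
KKKKKKKK
KKKKKKKK
KKYKKKKK
KRRRKKKG
After op 5 paint(6,6,W):
KKKKKKKK
KKKKKKKK
KKKKKKKK
KKKKKKKK
KKKKKKKK
KKYKKKKK
KRRRKKWG
After op 6 fill(6,4,B) [50 cells changed]:
BBBBBBBB
BBBBBBBB
BBBBBBBB
BBBBBBBB
BBBBBBBB
BBYBBBBB
BRRRBBWG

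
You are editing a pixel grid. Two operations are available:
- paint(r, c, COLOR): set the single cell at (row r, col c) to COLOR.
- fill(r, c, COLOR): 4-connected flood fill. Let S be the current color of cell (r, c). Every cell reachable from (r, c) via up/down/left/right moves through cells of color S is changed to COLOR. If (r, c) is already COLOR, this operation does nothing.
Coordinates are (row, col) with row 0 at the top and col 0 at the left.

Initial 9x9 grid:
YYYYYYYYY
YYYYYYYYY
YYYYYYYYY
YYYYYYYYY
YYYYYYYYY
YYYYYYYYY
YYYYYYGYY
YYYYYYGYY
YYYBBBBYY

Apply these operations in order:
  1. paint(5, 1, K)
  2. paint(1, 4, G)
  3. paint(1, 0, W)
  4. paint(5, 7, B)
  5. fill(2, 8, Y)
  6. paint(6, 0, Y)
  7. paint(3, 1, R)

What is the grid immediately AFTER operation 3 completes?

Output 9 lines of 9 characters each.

Answer: YYYYYYYYY
WYYYGYYYY
YYYYYYYYY
YYYYYYYYY
YYYYYYYYY
YKYYYYYYY
YYYYYYGYY
YYYYYYGYY
YYYBBBBYY

Derivation:
After op 1 paint(5,1,K):
YYYYYYYYY
YYYYYYYYY
YYYYYYYYY
YYYYYYYYY
YYYYYYYYY
YKYYYYYYY
YYYYYYGYY
YYYYYYGYY
YYYBBBBYY
After op 2 paint(1,4,G):
YYYYYYYYY
YYYYGYYYY
YYYYYYYYY
YYYYYYYYY
YYYYYYYYY
YKYYYYYYY
YYYYYYGYY
YYYYYYGYY
YYYBBBBYY
After op 3 paint(1,0,W):
YYYYYYYYY
WYYYGYYYY
YYYYYYYYY
YYYYYYYYY
YYYYYYYYY
YKYYYYYYY
YYYYYYGYY
YYYYYYGYY
YYYBBBBYY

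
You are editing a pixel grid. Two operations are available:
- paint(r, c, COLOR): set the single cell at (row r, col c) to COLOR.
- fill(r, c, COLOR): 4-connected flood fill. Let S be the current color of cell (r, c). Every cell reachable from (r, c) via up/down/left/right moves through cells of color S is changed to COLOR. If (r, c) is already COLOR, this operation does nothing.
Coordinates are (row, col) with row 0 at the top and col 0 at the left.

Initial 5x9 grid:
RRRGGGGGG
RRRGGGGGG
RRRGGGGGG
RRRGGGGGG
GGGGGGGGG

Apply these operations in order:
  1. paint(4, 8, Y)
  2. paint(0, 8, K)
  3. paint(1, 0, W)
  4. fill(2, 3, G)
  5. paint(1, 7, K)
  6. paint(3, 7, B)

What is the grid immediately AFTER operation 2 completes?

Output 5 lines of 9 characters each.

Answer: RRRGGGGGK
RRRGGGGGG
RRRGGGGGG
RRRGGGGGG
GGGGGGGGY

Derivation:
After op 1 paint(4,8,Y):
RRRGGGGGG
RRRGGGGGG
RRRGGGGGG
RRRGGGGGG
GGGGGGGGY
After op 2 paint(0,8,K):
RRRGGGGGK
RRRGGGGGG
RRRGGGGGG
RRRGGGGGG
GGGGGGGGY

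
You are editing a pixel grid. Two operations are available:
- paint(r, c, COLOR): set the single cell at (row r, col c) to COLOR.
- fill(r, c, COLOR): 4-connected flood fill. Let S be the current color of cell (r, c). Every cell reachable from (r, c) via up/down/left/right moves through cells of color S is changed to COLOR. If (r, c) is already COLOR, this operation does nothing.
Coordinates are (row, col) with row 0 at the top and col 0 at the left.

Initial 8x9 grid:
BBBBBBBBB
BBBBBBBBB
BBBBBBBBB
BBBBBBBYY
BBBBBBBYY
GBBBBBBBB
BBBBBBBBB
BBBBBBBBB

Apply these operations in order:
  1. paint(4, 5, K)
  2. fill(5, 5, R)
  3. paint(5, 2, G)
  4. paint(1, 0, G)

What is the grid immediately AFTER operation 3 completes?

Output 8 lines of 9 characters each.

After op 1 paint(4,5,K):
BBBBBBBBB
BBBBBBBBB
BBBBBBBBB
BBBBBBBYY
BBBBBKBYY
GBBBBBBBB
BBBBBBBBB
BBBBBBBBB
After op 2 fill(5,5,R) [66 cells changed]:
RRRRRRRRR
RRRRRRRRR
RRRRRRRRR
RRRRRRRYY
RRRRRKRYY
GRRRRRRRR
RRRRRRRRR
RRRRRRRRR
After op 3 paint(5,2,G):
RRRRRRRRR
RRRRRRRRR
RRRRRRRRR
RRRRRRRYY
RRRRRKRYY
GRGRRRRRR
RRRRRRRRR
RRRRRRRRR

Answer: RRRRRRRRR
RRRRRRRRR
RRRRRRRRR
RRRRRRRYY
RRRRRKRYY
GRGRRRRRR
RRRRRRRRR
RRRRRRRRR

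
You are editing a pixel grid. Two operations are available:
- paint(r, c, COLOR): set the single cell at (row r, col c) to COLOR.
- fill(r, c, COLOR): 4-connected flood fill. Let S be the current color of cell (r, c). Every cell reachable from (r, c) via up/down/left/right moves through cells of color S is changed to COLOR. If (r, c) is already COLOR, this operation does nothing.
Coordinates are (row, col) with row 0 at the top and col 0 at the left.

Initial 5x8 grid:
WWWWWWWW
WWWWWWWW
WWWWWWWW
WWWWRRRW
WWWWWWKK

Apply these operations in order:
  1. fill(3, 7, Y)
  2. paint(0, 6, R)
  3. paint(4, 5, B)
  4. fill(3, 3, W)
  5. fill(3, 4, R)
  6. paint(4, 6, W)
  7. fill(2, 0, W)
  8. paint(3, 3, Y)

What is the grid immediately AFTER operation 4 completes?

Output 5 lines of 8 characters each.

After op 1 fill(3,7,Y) [35 cells changed]:
YYYYYYYY
YYYYYYYY
YYYYYYYY
YYYYRRRY
YYYYYYKK
After op 2 paint(0,6,R):
YYYYYYRY
YYYYYYYY
YYYYYYYY
YYYYRRRY
YYYYYYKK
After op 3 paint(4,5,B):
YYYYYYRY
YYYYYYYY
YYYYYYYY
YYYYRRRY
YYYYYBKK
After op 4 fill(3,3,W) [33 cells changed]:
WWWWWWRW
WWWWWWWW
WWWWWWWW
WWWWRRRW
WWWWWBKK

Answer: WWWWWWRW
WWWWWWWW
WWWWWWWW
WWWWRRRW
WWWWWBKK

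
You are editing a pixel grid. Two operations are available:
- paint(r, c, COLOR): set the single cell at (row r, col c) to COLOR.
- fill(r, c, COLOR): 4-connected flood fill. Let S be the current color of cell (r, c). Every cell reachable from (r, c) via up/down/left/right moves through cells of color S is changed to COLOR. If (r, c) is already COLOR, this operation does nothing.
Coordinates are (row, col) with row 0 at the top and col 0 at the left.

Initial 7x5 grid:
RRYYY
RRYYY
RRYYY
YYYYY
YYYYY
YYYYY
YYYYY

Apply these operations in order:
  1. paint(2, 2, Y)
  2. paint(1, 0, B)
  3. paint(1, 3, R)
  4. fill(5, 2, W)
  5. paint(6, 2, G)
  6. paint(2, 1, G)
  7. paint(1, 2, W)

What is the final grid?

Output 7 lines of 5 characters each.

After op 1 paint(2,2,Y):
RRYYY
RRYYY
RRYYY
YYYYY
YYYYY
YYYYY
YYYYY
After op 2 paint(1,0,B):
RRYYY
BRYYY
RRYYY
YYYYY
YYYYY
YYYYY
YYYYY
After op 3 paint(1,3,R):
RRYYY
BRYRY
RRYYY
YYYYY
YYYYY
YYYYY
YYYYY
After op 4 fill(5,2,W) [28 cells changed]:
RRWWW
BRWRW
RRWWW
WWWWW
WWWWW
WWWWW
WWWWW
After op 5 paint(6,2,G):
RRWWW
BRWRW
RRWWW
WWWWW
WWWWW
WWWWW
WWGWW
After op 6 paint(2,1,G):
RRWWW
BRWRW
RGWWW
WWWWW
WWWWW
WWWWW
WWGWW
After op 7 paint(1,2,W):
RRWWW
BRWRW
RGWWW
WWWWW
WWWWW
WWWWW
WWGWW

Answer: RRWWW
BRWRW
RGWWW
WWWWW
WWWWW
WWWWW
WWGWW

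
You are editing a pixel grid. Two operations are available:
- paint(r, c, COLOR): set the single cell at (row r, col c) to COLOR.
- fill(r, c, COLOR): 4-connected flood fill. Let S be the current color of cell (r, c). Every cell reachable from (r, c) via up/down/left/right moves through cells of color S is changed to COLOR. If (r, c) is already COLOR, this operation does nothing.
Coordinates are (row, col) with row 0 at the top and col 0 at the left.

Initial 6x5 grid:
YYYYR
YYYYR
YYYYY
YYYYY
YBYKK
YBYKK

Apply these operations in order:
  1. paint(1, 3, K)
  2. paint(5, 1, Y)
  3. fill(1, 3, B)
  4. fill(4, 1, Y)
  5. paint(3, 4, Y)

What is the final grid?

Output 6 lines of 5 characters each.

Answer: YYYYR
YYYBR
YYYYY
YYYYY
YYYKK
YYYKK

Derivation:
After op 1 paint(1,3,K):
YYYYR
YYYKR
YYYYY
YYYYY
YBYKK
YBYKK
After op 2 paint(5,1,Y):
YYYYR
YYYKR
YYYYY
YYYYY
YBYKK
YYYKK
After op 3 fill(1,3,B) [1 cells changed]:
YYYYR
YYYBR
YYYYY
YYYYY
YBYKK
YYYKK
After op 4 fill(4,1,Y) [1 cells changed]:
YYYYR
YYYBR
YYYYY
YYYYY
YYYKK
YYYKK
After op 5 paint(3,4,Y):
YYYYR
YYYBR
YYYYY
YYYYY
YYYKK
YYYKK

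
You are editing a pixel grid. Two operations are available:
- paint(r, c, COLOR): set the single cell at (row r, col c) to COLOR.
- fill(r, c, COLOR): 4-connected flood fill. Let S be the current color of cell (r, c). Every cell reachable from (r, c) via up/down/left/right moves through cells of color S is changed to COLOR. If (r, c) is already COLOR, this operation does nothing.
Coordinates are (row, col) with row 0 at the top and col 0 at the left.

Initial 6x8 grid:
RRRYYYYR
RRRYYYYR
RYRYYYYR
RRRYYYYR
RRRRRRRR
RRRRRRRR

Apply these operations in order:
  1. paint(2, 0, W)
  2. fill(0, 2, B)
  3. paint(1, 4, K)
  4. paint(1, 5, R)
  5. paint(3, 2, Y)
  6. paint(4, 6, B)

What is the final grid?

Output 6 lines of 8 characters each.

After op 1 paint(2,0,W):
RRRYYYYR
RRRYYYYR
WYRYYYYR
RRRYYYYR
RRRRRRRR
RRRRRRRR
After op 2 fill(0,2,B) [30 cells changed]:
BBBYYYYB
BBBYYYYB
WYBYYYYB
BBBYYYYB
BBBBBBBB
BBBBBBBB
After op 3 paint(1,4,K):
BBBYYYYB
BBBYKYYB
WYBYYYYB
BBBYYYYB
BBBBBBBB
BBBBBBBB
After op 4 paint(1,5,R):
BBBYYYYB
BBBYKRYB
WYBYYYYB
BBBYYYYB
BBBBBBBB
BBBBBBBB
After op 5 paint(3,2,Y):
BBBYYYYB
BBBYKRYB
WYBYYYYB
BBYYYYYB
BBBBBBBB
BBBBBBBB
After op 6 paint(4,6,B):
BBBYYYYB
BBBYKRYB
WYBYYYYB
BBYYYYYB
BBBBBBBB
BBBBBBBB

Answer: BBBYYYYB
BBBYKRYB
WYBYYYYB
BBYYYYYB
BBBBBBBB
BBBBBBBB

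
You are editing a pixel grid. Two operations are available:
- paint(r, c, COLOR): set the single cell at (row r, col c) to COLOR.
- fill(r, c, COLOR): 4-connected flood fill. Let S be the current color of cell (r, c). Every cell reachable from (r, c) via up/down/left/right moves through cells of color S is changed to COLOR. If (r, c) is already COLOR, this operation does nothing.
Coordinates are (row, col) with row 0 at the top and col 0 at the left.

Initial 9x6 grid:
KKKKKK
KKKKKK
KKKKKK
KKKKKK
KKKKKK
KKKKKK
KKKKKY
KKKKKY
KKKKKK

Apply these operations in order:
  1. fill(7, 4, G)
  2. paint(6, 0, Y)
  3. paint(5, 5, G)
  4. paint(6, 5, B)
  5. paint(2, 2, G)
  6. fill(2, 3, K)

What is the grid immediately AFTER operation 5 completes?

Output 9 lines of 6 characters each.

Answer: GGGGGG
GGGGGG
GGGGGG
GGGGGG
GGGGGG
GGGGGG
YGGGGB
GGGGGY
GGGGGG

Derivation:
After op 1 fill(7,4,G) [52 cells changed]:
GGGGGG
GGGGGG
GGGGGG
GGGGGG
GGGGGG
GGGGGG
GGGGGY
GGGGGY
GGGGGG
After op 2 paint(6,0,Y):
GGGGGG
GGGGGG
GGGGGG
GGGGGG
GGGGGG
GGGGGG
YGGGGY
GGGGGY
GGGGGG
After op 3 paint(5,5,G):
GGGGGG
GGGGGG
GGGGGG
GGGGGG
GGGGGG
GGGGGG
YGGGGY
GGGGGY
GGGGGG
After op 4 paint(6,5,B):
GGGGGG
GGGGGG
GGGGGG
GGGGGG
GGGGGG
GGGGGG
YGGGGB
GGGGGY
GGGGGG
After op 5 paint(2,2,G):
GGGGGG
GGGGGG
GGGGGG
GGGGGG
GGGGGG
GGGGGG
YGGGGB
GGGGGY
GGGGGG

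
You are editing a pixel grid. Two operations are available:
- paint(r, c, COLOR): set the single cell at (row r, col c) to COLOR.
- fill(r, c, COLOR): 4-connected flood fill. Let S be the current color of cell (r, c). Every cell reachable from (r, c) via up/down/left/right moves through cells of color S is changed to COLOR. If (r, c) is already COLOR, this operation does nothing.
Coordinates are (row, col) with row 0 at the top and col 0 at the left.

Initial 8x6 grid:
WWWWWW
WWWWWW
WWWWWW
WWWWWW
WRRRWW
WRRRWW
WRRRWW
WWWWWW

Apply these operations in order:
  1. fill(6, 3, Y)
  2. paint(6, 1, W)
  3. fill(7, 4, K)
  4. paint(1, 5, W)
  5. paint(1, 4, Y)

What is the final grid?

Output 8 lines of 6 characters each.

Answer: KKKKKK
KKKKYW
KKKKKK
KKKKKK
KYYYKK
KYYYKK
KKYYKK
KKKKKK

Derivation:
After op 1 fill(6,3,Y) [9 cells changed]:
WWWWWW
WWWWWW
WWWWWW
WWWWWW
WYYYWW
WYYYWW
WYYYWW
WWWWWW
After op 2 paint(6,1,W):
WWWWWW
WWWWWW
WWWWWW
WWWWWW
WYYYWW
WYYYWW
WWYYWW
WWWWWW
After op 3 fill(7,4,K) [40 cells changed]:
KKKKKK
KKKKKK
KKKKKK
KKKKKK
KYYYKK
KYYYKK
KKYYKK
KKKKKK
After op 4 paint(1,5,W):
KKKKKK
KKKKKW
KKKKKK
KKKKKK
KYYYKK
KYYYKK
KKYYKK
KKKKKK
After op 5 paint(1,4,Y):
KKKKKK
KKKKYW
KKKKKK
KKKKKK
KYYYKK
KYYYKK
KKYYKK
KKKKKK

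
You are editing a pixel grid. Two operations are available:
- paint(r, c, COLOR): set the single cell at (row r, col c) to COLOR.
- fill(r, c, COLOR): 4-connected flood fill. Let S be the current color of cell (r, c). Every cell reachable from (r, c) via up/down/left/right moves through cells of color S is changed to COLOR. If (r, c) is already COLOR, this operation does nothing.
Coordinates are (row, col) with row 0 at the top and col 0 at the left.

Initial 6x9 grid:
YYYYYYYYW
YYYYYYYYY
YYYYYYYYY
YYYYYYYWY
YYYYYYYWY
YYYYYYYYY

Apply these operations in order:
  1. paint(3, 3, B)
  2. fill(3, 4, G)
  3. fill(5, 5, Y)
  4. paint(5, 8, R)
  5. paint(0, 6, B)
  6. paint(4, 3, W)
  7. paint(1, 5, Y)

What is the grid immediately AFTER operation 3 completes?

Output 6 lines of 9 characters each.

After op 1 paint(3,3,B):
YYYYYYYYW
YYYYYYYYY
YYYYYYYYY
YYYBYYYWY
YYYYYYYWY
YYYYYYYYY
After op 2 fill(3,4,G) [50 cells changed]:
GGGGGGGGW
GGGGGGGGG
GGGGGGGGG
GGGBGGGWG
GGGGGGGWG
GGGGGGGGG
After op 3 fill(5,5,Y) [50 cells changed]:
YYYYYYYYW
YYYYYYYYY
YYYYYYYYY
YYYBYYYWY
YYYYYYYWY
YYYYYYYYY

Answer: YYYYYYYYW
YYYYYYYYY
YYYYYYYYY
YYYBYYYWY
YYYYYYYWY
YYYYYYYYY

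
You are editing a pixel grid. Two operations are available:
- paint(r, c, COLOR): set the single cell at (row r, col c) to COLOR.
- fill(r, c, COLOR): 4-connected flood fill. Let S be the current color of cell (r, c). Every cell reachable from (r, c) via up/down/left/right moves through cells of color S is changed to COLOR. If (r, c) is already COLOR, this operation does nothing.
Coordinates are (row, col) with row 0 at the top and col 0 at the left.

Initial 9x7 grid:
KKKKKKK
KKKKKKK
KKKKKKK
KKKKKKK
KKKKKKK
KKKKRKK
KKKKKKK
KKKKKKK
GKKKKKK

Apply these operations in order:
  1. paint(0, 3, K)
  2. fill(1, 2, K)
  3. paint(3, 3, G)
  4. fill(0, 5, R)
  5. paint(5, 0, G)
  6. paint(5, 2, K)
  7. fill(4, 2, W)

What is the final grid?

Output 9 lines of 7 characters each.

After op 1 paint(0,3,K):
KKKKKKK
KKKKKKK
KKKKKKK
KKKKKKK
KKKKKKK
KKKKRKK
KKKKKKK
KKKKKKK
GKKKKKK
After op 2 fill(1,2,K) [0 cells changed]:
KKKKKKK
KKKKKKK
KKKKKKK
KKKKKKK
KKKKKKK
KKKKRKK
KKKKKKK
KKKKKKK
GKKKKKK
After op 3 paint(3,3,G):
KKKKKKK
KKKKKKK
KKKKKKK
KKKGKKK
KKKKKKK
KKKKRKK
KKKKKKK
KKKKKKK
GKKKKKK
After op 4 fill(0,5,R) [60 cells changed]:
RRRRRRR
RRRRRRR
RRRRRRR
RRRGRRR
RRRRRRR
RRRRRRR
RRRRRRR
RRRRRRR
GRRRRRR
After op 5 paint(5,0,G):
RRRRRRR
RRRRRRR
RRRRRRR
RRRGRRR
RRRRRRR
GRRRRRR
RRRRRRR
RRRRRRR
GRRRRRR
After op 6 paint(5,2,K):
RRRRRRR
RRRRRRR
RRRRRRR
RRRGRRR
RRRRRRR
GRKRRRR
RRRRRRR
RRRRRRR
GRRRRRR
After op 7 fill(4,2,W) [59 cells changed]:
WWWWWWW
WWWWWWW
WWWWWWW
WWWGWWW
WWWWWWW
GWKWWWW
WWWWWWW
WWWWWWW
GWWWWWW

Answer: WWWWWWW
WWWWWWW
WWWWWWW
WWWGWWW
WWWWWWW
GWKWWWW
WWWWWWW
WWWWWWW
GWWWWWW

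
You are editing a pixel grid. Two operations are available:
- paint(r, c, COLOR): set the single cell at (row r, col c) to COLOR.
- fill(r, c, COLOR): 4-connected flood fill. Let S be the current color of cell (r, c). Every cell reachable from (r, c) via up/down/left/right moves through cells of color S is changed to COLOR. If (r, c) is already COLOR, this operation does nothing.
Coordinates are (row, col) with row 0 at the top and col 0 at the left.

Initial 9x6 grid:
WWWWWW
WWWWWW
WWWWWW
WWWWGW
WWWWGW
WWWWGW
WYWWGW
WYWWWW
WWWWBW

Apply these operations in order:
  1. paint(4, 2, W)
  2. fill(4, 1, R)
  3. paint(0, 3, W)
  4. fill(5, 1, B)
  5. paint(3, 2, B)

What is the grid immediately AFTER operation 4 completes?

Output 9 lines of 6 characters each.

After op 1 paint(4,2,W):
WWWWWW
WWWWWW
WWWWWW
WWWWGW
WWWWGW
WWWWGW
WYWWGW
WYWWWW
WWWWBW
After op 2 fill(4,1,R) [47 cells changed]:
RRRRRR
RRRRRR
RRRRRR
RRRRGR
RRRRGR
RRRRGR
RYRRGR
RYRRRR
RRRRBR
After op 3 paint(0,3,W):
RRRWRR
RRRRRR
RRRRRR
RRRRGR
RRRRGR
RRRRGR
RYRRGR
RYRRRR
RRRRBR
After op 4 fill(5,1,B) [46 cells changed]:
BBBWBB
BBBBBB
BBBBBB
BBBBGB
BBBBGB
BBBBGB
BYBBGB
BYBBBB
BBBBBB

Answer: BBBWBB
BBBBBB
BBBBBB
BBBBGB
BBBBGB
BBBBGB
BYBBGB
BYBBBB
BBBBBB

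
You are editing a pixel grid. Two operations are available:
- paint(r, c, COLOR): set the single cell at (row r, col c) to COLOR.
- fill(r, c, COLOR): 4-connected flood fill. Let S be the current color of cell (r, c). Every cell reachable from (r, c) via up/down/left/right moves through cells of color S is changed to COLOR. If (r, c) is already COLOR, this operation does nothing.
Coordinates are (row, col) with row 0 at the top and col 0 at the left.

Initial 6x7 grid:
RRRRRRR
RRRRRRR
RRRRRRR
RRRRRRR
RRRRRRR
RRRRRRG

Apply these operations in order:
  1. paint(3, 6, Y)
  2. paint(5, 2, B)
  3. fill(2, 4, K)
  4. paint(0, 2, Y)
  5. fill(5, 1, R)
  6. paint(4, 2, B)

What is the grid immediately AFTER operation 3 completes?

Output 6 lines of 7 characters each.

Answer: KKKKKKK
KKKKKKK
KKKKKKK
KKKKKKY
KKKKKKK
KKBKKKG

Derivation:
After op 1 paint(3,6,Y):
RRRRRRR
RRRRRRR
RRRRRRR
RRRRRRY
RRRRRRR
RRRRRRG
After op 2 paint(5,2,B):
RRRRRRR
RRRRRRR
RRRRRRR
RRRRRRY
RRRRRRR
RRBRRRG
After op 3 fill(2,4,K) [39 cells changed]:
KKKKKKK
KKKKKKK
KKKKKKK
KKKKKKY
KKKKKKK
KKBKKKG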